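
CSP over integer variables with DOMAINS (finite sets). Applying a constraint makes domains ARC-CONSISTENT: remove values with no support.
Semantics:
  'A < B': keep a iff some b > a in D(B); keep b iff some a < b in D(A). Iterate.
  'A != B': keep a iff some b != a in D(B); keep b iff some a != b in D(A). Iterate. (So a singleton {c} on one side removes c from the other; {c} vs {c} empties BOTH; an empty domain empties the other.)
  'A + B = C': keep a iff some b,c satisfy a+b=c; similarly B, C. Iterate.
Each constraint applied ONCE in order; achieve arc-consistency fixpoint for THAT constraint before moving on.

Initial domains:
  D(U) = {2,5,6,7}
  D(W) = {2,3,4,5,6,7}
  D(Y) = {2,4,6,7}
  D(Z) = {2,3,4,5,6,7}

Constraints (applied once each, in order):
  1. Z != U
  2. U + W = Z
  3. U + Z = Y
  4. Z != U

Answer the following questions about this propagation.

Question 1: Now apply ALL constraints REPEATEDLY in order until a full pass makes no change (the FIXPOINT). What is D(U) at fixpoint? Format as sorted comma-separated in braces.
Answer: {2}

Derivation:
pass 0 (initial): D(U)={2,5,6,7}
pass 1: U {2,5,6,7}->{2}; W {2,3,4,5,6,7}->{2,3,4,5}; Y {2,4,6,7}->{6,7}; Z {2,3,4,5,6,7}->{4,5}
pass 2: W {2,3,4,5}->{2,3}
pass 3: no change
Fixpoint after 3 passes: D(U) = {2}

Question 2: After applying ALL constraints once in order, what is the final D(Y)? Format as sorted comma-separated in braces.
Constraint 1 (Z != U) on D(Z)={2,3,4,5,6,7} D(U)={2,5,6,7}: no change
Constraint 2 (U + W = Z) on D(U)={2,5,6,7} D(W)={2,3,4,5,6,7} D(Z)={2,3,4,5,6,7}: U {2,5,6,7}->{2,5}; W {2,3,4,5,6,7}->{2,3,4,5}; Z {2,3,4,5,6,7}->{4,5,6,7}
Constraint 3 (U + Z = Y) on D(U)={2,5} D(Z)={4,5,6,7} D(Y)={2,4,6,7}: U {2,5}->{2}; Z {4,5,6,7}->{4,5}; Y {2,4,6,7}->{6,7}
Constraint 4 (Z != U) on D(Z)={4,5} D(U)={2}: no change
So after all 4 constraints: D(Y) = {6,7}

Answer: {6,7}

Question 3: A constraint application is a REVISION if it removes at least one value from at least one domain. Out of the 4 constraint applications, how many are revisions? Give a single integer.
Constraint 1 (Z != U) on D(Z)={2,3,4,5,6,7} D(U)={2,5,6,7}: no change => not a revision
Constraint 2 (U + W = Z) on D(U)={2,5,6,7} D(W)={2,3,4,5,6,7} D(Z)={2,3,4,5,6,7}: U {2,5,6,7}->{2,5}; W {2,3,4,5,6,7}->{2,3,4,5}; Z {2,3,4,5,6,7}->{4,5,6,7} => REVISION
Constraint 3 (U + Z = Y) on D(U)={2,5} D(Z)={4,5,6,7} D(Y)={2,4,6,7}: U {2,5}->{2}; Z {4,5,6,7}->{4,5}; Y {2,4,6,7}->{6,7} => REVISION
Constraint 4 (Z != U) on D(Z)={4,5} D(U)={2}: no change => not a revision
Total revisions = 2

Answer: 2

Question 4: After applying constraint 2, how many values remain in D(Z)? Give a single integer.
Constraint 1 (Z != U) on D(Z)={2,3,4,5,6,7} D(U)={2,5,6,7}: no change
Constraint 2 (U + W = Z) on D(U)={2,5,6,7} D(W)={2,3,4,5,6,7} D(Z)={2,3,4,5,6,7}: U {2,5,6,7}->{2,5}; W {2,3,4,5,6,7}->{2,3,4,5}; Z {2,3,4,5,6,7}->{4,5,6,7}
So after constraint 2: D(Z)={4,5,6,7}, size = 4

Answer: 4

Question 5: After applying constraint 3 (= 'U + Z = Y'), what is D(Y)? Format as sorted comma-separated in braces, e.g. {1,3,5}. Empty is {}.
Answer: {6,7}

Derivation:
Constraint 1 (Z != U) on D(Z)={2,3,4,5,6,7} D(U)={2,5,6,7}: no change
Constraint 2 (U + W = Z) on D(U)={2,5,6,7} D(W)={2,3,4,5,6,7} D(Z)={2,3,4,5,6,7}: U {2,5,6,7}->{2,5}; W {2,3,4,5,6,7}->{2,3,4,5}; Z {2,3,4,5,6,7}->{4,5,6,7}
Constraint 3 (U + Z = Y) on D(U)={2,5} D(Z)={4,5,6,7} D(Y)={2,4,6,7}: U {2,5}->{2}; Z {4,5,6,7}->{4,5}; Y {2,4,6,7}->{6,7}
So after constraint 3: D(Y) = {6,7}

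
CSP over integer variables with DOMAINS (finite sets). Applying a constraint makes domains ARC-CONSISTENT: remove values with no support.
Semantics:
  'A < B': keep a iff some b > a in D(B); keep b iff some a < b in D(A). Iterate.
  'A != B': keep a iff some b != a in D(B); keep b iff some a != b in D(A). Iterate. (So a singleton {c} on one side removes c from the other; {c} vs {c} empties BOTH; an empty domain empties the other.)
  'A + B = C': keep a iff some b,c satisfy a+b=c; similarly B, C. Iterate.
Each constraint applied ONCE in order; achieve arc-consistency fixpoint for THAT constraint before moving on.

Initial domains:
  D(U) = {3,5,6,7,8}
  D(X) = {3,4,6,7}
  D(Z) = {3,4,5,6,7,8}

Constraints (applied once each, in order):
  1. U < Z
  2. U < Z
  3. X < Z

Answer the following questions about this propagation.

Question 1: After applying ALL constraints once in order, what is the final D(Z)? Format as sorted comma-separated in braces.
Constraint 1 (U < Z) on D(U)={3,5,6,7,8} D(Z)={3,4,5,6,7,8}: U {3,5,6,7,8}->{3,5,6,7}; Z {3,4,5,6,7,8}->{4,5,6,7,8}
Constraint 2 (U < Z) on D(U)={3,5,6,7} D(Z)={4,5,6,7,8}: no change
Constraint 3 (X < Z) on D(X)={3,4,6,7} D(Z)={4,5,6,7,8}: no change
So after all 3 constraints: D(Z) = {4,5,6,7,8}

Answer: {4,5,6,7,8}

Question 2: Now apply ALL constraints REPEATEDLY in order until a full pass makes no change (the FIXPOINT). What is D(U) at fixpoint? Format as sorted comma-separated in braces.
Answer: {3,5,6,7}

Derivation:
pass 0 (initial): D(U)={3,5,6,7,8}
pass 1: U {3,5,6,7,8}->{3,5,6,7}; Z {3,4,5,6,7,8}->{4,5,6,7,8}
pass 2: no change
Fixpoint after 2 passes: D(U) = {3,5,6,7}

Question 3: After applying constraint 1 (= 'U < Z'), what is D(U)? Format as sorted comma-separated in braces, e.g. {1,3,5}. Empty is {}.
Answer: {3,5,6,7}

Derivation:
Constraint 1 (U < Z) on D(U)={3,5,6,7,8} D(Z)={3,4,5,6,7,8}: U {3,5,6,7,8}->{3,5,6,7}; Z {3,4,5,6,7,8}->{4,5,6,7,8}
So after constraint 1: D(U) = {3,5,6,7}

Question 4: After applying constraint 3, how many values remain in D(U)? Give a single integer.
Answer: 4

Derivation:
Constraint 1 (U < Z) on D(U)={3,5,6,7,8} D(Z)={3,4,5,6,7,8}: U {3,5,6,7,8}->{3,5,6,7}; Z {3,4,5,6,7,8}->{4,5,6,7,8}
Constraint 2 (U < Z) on D(U)={3,5,6,7} D(Z)={4,5,6,7,8}: no change
Constraint 3 (X < Z) on D(X)={3,4,6,7} D(Z)={4,5,6,7,8}: no change
So after constraint 3: D(U)={3,5,6,7}, size = 4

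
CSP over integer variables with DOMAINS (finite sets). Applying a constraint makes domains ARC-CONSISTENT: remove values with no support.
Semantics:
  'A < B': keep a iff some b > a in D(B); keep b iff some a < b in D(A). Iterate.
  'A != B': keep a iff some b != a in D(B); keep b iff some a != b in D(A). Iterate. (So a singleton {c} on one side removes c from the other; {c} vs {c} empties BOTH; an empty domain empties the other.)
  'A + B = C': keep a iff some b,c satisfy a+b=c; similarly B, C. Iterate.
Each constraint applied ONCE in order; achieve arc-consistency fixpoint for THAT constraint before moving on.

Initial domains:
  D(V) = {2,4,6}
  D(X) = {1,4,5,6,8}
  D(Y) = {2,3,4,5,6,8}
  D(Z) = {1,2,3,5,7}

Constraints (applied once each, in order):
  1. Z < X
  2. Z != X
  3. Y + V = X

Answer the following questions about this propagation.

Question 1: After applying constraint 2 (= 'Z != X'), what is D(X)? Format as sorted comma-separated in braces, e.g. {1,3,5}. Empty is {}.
Answer: {4,5,6,8}

Derivation:
Constraint 1 (Z < X) on D(Z)={1,2,3,5,7} D(X)={1,4,5,6,8}: X {1,4,5,6,8}->{4,5,6,8}
Constraint 2 (Z != X) on D(Z)={1,2,3,5,7} D(X)={4,5,6,8}: no change
So after constraint 2: D(X) = {4,5,6,8}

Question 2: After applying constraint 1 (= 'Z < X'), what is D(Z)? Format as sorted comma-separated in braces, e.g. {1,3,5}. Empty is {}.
Answer: {1,2,3,5,7}

Derivation:
Constraint 1 (Z < X) on D(Z)={1,2,3,5,7} D(X)={1,4,5,6,8}: X {1,4,5,6,8}->{4,5,6,8}
So after constraint 1: D(Z) = {1,2,3,5,7}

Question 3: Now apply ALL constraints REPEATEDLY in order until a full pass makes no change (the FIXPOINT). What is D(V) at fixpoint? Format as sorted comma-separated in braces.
pass 0 (initial): D(V)={2,4,6}
pass 1: X {1,4,5,6,8}->{4,5,6,8}; Y {2,3,4,5,6,8}->{2,3,4,6}
pass 2: no change
Fixpoint after 2 passes: D(V) = {2,4,6}

Answer: {2,4,6}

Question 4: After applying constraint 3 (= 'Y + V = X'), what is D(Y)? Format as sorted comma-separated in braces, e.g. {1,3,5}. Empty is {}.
Answer: {2,3,4,6}

Derivation:
Constraint 1 (Z < X) on D(Z)={1,2,3,5,7} D(X)={1,4,5,6,8}: X {1,4,5,6,8}->{4,5,6,8}
Constraint 2 (Z != X) on D(Z)={1,2,3,5,7} D(X)={4,5,6,8}: no change
Constraint 3 (Y + V = X) on D(Y)={2,3,4,5,6,8} D(V)={2,4,6} D(X)={4,5,6,8}: Y {2,3,4,5,6,8}->{2,3,4,6}
So after constraint 3: D(Y) = {2,3,4,6}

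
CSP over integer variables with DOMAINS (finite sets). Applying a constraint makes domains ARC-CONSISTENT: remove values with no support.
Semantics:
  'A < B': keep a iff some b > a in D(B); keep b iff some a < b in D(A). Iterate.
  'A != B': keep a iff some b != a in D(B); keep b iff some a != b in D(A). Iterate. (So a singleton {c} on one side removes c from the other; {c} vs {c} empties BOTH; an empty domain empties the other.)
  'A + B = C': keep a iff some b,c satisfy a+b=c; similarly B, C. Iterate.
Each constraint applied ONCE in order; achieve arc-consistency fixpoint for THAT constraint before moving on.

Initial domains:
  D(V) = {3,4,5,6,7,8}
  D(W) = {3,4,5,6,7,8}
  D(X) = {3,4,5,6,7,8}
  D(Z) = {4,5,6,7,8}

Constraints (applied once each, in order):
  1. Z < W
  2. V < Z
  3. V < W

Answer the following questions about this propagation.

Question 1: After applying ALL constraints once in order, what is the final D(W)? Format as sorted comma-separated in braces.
Constraint 1 (Z < W) on D(Z)={4,5,6,7,8} D(W)={3,4,5,6,7,8}: Z {4,5,6,7,8}->{4,5,6,7}; W {3,4,5,6,7,8}->{5,6,7,8}
Constraint 2 (V < Z) on D(V)={3,4,5,6,7,8} D(Z)={4,5,6,7}: V {3,4,5,6,7,8}->{3,4,5,6}
Constraint 3 (V < W) on D(V)={3,4,5,6} D(W)={5,6,7,8}: no change
So after all 3 constraints: D(W) = {5,6,7,8}

Answer: {5,6,7,8}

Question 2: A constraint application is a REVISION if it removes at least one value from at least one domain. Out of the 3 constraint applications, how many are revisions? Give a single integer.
Answer: 2

Derivation:
Constraint 1 (Z < W) on D(Z)={4,5,6,7,8} D(W)={3,4,5,6,7,8}: Z {4,5,6,7,8}->{4,5,6,7}; W {3,4,5,6,7,8}->{5,6,7,8} => REVISION
Constraint 2 (V < Z) on D(V)={3,4,5,6,7,8} D(Z)={4,5,6,7}: V {3,4,5,6,7,8}->{3,4,5,6} => REVISION
Constraint 3 (V < W) on D(V)={3,4,5,6} D(W)={5,6,7,8}: no change => not a revision
Total revisions = 2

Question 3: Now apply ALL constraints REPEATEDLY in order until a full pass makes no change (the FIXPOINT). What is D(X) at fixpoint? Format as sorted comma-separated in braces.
Answer: {3,4,5,6,7,8}

Derivation:
pass 0 (initial): D(X)={3,4,5,6,7,8}
pass 1: V {3,4,5,6,7,8}->{3,4,5,6}; W {3,4,5,6,7,8}->{5,6,7,8}; Z {4,5,6,7,8}->{4,5,6,7}
pass 2: no change
Fixpoint after 2 passes: D(X) = {3,4,5,6,7,8}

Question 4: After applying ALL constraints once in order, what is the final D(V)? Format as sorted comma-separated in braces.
Constraint 1 (Z < W) on D(Z)={4,5,6,7,8} D(W)={3,4,5,6,7,8}: Z {4,5,6,7,8}->{4,5,6,7}; W {3,4,5,6,7,8}->{5,6,7,8}
Constraint 2 (V < Z) on D(V)={3,4,5,6,7,8} D(Z)={4,5,6,7}: V {3,4,5,6,7,8}->{3,4,5,6}
Constraint 3 (V < W) on D(V)={3,4,5,6} D(W)={5,6,7,8}: no change
So after all 3 constraints: D(V) = {3,4,5,6}

Answer: {3,4,5,6}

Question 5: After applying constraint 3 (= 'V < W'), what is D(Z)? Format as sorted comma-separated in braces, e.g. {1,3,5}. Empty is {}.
Answer: {4,5,6,7}

Derivation:
Constraint 1 (Z < W) on D(Z)={4,5,6,7,8} D(W)={3,4,5,6,7,8}: Z {4,5,6,7,8}->{4,5,6,7}; W {3,4,5,6,7,8}->{5,6,7,8}
Constraint 2 (V < Z) on D(V)={3,4,5,6,7,8} D(Z)={4,5,6,7}: V {3,4,5,6,7,8}->{3,4,5,6}
Constraint 3 (V < W) on D(V)={3,4,5,6} D(W)={5,6,7,8}: no change
So after constraint 3: D(Z) = {4,5,6,7}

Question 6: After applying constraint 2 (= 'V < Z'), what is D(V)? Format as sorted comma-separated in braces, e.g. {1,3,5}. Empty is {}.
Constraint 1 (Z < W) on D(Z)={4,5,6,7,8} D(W)={3,4,5,6,7,8}: Z {4,5,6,7,8}->{4,5,6,7}; W {3,4,5,6,7,8}->{5,6,7,8}
Constraint 2 (V < Z) on D(V)={3,4,5,6,7,8} D(Z)={4,5,6,7}: V {3,4,5,6,7,8}->{3,4,5,6}
So after constraint 2: D(V) = {3,4,5,6}

Answer: {3,4,5,6}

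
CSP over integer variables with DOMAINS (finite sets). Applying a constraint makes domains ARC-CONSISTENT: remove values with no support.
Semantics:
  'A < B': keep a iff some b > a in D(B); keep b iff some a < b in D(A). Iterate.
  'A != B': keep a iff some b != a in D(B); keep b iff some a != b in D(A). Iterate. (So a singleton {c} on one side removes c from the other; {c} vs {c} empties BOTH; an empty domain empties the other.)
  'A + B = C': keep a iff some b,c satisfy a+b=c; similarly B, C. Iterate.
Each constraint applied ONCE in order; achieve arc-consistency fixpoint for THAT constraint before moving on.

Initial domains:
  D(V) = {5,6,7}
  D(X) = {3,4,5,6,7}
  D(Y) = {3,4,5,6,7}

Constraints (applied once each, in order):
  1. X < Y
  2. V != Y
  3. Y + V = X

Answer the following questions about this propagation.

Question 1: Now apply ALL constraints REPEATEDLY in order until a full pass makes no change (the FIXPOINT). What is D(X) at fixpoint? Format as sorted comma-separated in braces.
Answer: {}

Derivation:
pass 0 (initial): D(X)={3,4,5,6,7}
pass 1: V {5,6,7}->{}; X {3,4,5,6,7}->{}; Y {3,4,5,6,7}->{}
pass 2: no change
Fixpoint after 2 passes: D(X) = {}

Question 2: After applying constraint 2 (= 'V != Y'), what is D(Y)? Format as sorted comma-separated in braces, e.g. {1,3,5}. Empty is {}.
Constraint 1 (X < Y) on D(X)={3,4,5,6,7} D(Y)={3,4,5,6,7}: X {3,4,5,6,7}->{3,4,5,6}; Y {3,4,5,6,7}->{4,5,6,7}
Constraint 2 (V != Y) on D(V)={5,6,7} D(Y)={4,5,6,7}: no change
So after constraint 2: D(Y) = {4,5,6,7}

Answer: {4,5,6,7}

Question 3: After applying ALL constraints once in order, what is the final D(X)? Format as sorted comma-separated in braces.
Constraint 1 (X < Y) on D(X)={3,4,5,6,7} D(Y)={3,4,5,6,7}: X {3,4,5,6,7}->{3,4,5,6}; Y {3,4,5,6,7}->{4,5,6,7}
Constraint 2 (V != Y) on D(V)={5,6,7} D(Y)={4,5,6,7}: no change
Constraint 3 (Y + V = X) on D(Y)={4,5,6,7} D(V)={5,6,7} D(X)={3,4,5,6}: Y {4,5,6,7}->{}; V {5,6,7}->{}; X {3,4,5,6}->{}
So after all 3 constraints: D(X) = {}

Answer: {}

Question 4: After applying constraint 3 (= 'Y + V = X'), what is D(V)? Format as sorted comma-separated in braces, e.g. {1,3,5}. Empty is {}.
Constraint 1 (X < Y) on D(X)={3,4,5,6,7} D(Y)={3,4,5,6,7}: X {3,4,5,6,7}->{3,4,5,6}; Y {3,4,5,6,7}->{4,5,6,7}
Constraint 2 (V != Y) on D(V)={5,6,7} D(Y)={4,5,6,7}: no change
Constraint 3 (Y + V = X) on D(Y)={4,5,6,7} D(V)={5,6,7} D(X)={3,4,5,6}: Y {4,5,6,7}->{}; V {5,6,7}->{}; X {3,4,5,6}->{}
So after constraint 3: D(V) = {}

Answer: {}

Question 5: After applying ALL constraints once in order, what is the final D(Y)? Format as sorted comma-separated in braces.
Answer: {}

Derivation:
Constraint 1 (X < Y) on D(X)={3,4,5,6,7} D(Y)={3,4,5,6,7}: X {3,4,5,6,7}->{3,4,5,6}; Y {3,4,5,6,7}->{4,5,6,7}
Constraint 2 (V != Y) on D(V)={5,6,7} D(Y)={4,5,6,7}: no change
Constraint 3 (Y + V = X) on D(Y)={4,5,6,7} D(V)={5,6,7} D(X)={3,4,5,6}: Y {4,5,6,7}->{}; V {5,6,7}->{}; X {3,4,5,6}->{}
So after all 3 constraints: D(Y) = {}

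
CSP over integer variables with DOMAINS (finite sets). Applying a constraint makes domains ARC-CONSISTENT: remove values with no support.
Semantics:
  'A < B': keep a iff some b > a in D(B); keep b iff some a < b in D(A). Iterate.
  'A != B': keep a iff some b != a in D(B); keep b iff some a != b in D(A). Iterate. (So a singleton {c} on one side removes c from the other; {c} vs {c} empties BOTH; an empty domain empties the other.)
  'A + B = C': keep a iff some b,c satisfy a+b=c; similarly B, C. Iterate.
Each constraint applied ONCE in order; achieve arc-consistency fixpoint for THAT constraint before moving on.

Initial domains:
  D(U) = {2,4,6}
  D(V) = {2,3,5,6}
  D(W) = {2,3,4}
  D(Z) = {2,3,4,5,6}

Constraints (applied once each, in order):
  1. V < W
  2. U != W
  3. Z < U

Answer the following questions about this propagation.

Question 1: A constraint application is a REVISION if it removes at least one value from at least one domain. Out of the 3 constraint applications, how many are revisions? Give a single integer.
Answer: 2

Derivation:
Constraint 1 (V < W) on D(V)={2,3,5,6} D(W)={2,3,4}: V {2,3,5,6}->{2,3}; W {2,3,4}->{3,4} => REVISION
Constraint 2 (U != W) on D(U)={2,4,6} D(W)={3,4}: no change => not a revision
Constraint 3 (Z < U) on D(Z)={2,3,4,5,6} D(U)={2,4,6}: Z {2,3,4,5,6}->{2,3,4,5}; U {2,4,6}->{4,6} => REVISION
Total revisions = 2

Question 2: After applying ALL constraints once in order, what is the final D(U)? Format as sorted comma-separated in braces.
Constraint 1 (V < W) on D(V)={2,3,5,6} D(W)={2,3,4}: V {2,3,5,6}->{2,3}; W {2,3,4}->{3,4}
Constraint 2 (U != W) on D(U)={2,4,6} D(W)={3,4}: no change
Constraint 3 (Z < U) on D(Z)={2,3,4,5,6} D(U)={2,4,6}: Z {2,3,4,5,6}->{2,3,4,5}; U {2,4,6}->{4,6}
So after all 3 constraints: D(U) = {4,6}

Answer: {4,6}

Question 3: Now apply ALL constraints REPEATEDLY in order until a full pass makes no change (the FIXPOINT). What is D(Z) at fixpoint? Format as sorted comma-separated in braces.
Answer: {2,3,4,5}

Derivation:
pass 0 (initial): D(Z)={2,3,4,5,6}
pass 1: U {2,4,6}->{4,6}; V {2,3,5,6}->{2,3}; W {2,3,4}->{3,4}; Z {2,3,4,5,6}->{2,3,4,5}
pass 2: no change
Fixpoint after 2 passes: D(Z) = {2,3,4,5}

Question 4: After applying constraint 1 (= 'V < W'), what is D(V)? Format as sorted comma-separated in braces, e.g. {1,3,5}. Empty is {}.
Answer: {2,3}

Derivation:
Constraint 1 (V < W) on D(V)={2,3,5,6} D(W)={2,3,4}: V {2,3,5,6}->{2,3}; W {2,3,4}->{3,4}
So after constraint 1: D(V) = {2,3}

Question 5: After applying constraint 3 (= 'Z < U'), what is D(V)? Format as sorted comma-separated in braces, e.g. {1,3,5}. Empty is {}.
Answer: {2,3}

Derivation:
Constraint 1 (V < W) on D(V)={2,3,5,6} D(W)={2,3,4}: V {2,3,5,6}->{2,3}; W {2,3,4}->{3,4}
Constraint 2 (U != W) on D(U)={2,4,6} D(W)={3,4}: no change
Constraint 3 (Z < U) on D(Z)={2,3,4,5,6} D(U)={2,4,6}: Z {2,3,4,5,6}->{2,3,4,5}; U {2,4,6}->{4,6}
So after constraint 3: D(V) = {2,3}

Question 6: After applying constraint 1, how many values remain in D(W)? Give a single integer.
Constraint 1 (V < W) on D(V)={2,3,5,6} D(W)={2,3,4}: V {2,3,5,6}->{2,3}; W {2,3,4}->{3,4}
So after constraint 1: D(W)={3,4}, size = 2

Answer: 2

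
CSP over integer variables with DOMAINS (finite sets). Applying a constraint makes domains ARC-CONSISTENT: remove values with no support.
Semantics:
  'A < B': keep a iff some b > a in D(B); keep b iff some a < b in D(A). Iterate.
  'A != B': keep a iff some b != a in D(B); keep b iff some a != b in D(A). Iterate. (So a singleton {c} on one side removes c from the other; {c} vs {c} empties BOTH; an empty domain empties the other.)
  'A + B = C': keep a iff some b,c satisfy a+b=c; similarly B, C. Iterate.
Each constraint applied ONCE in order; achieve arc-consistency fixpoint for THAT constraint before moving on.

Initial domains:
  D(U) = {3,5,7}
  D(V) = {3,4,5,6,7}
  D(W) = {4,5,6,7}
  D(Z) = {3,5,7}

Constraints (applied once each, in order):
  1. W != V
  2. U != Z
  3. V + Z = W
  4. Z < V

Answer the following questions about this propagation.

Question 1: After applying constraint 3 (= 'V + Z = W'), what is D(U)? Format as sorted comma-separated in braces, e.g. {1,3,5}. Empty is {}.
Answer: {3,5,7}

Derivation:
Constraint 1 (W != V) on D(W)={4,5,6,7} D(V)={3,4,5,6,7}: no change
Constraint 2 (U != Z) on D(U)={3,5,7} D(Z)={3,5,7}: no change
Constraint 3 (V + Z = W) on D(V)={3,4,5,6,7} D(Z)={3,5,7} D(W)={4,5,6,7}: V {3,4,5,6,7}->{3,4}; Z {3,5,7}->{3}; W {4,5,6,7}->{6,7}
So after constraint 3: D(U) = {3,5,7}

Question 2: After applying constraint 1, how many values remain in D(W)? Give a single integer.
Constraint 1 (W != V) on D(W)={4,5,6,7} D(V)={3,4,5,6,7}: no change
So after constraint 1: D(W)={4,5,6,7}, size = 4

Answer: 4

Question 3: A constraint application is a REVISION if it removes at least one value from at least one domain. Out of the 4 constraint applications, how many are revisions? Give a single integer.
Constraint 1 (W != V) on D(W)={4,5,6,7} D(V)={3,4,5,6,7}: no change => not a revision
Constraint 2 (U != Z) on D(U)={3,5,7} D(Z)={3,5,7}: no change => not a revision
Constraint 3 (V + Z = W) on D(V)={3,4,5,6,7} D(Z)={3,5,7} D(W)={4,5,6,7}: V {3,4,5,6,7}->{3,4}; Z {3,5,7}->{3}; W {4,5,6,7}->{6,7} => REVISION
Constraint 4 (Z < V) on D(Z)={3} D(V)={3,4}: V {3,4}->{4} => REVISION
Total revisions = 2

Answer: 2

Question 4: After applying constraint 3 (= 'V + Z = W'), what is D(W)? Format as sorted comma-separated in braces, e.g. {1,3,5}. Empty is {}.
Answer: {6,7}

Derivation:
Constraint 1 (W != V) on D(W)={4,5,6,7} D(V)={3,4,5,6,7}: no change
Constraint 2 (U != Z) on D(U)={3,5,7} D(Z)={3,5,7}: no change
Constraint 3 (V + Z = W) on D(V)={3,4,5,6,7} D(Z)={3,5,7} D(W)={4,5,6,7}: V {3,4,5,6,7}->{3,4}; Z {3,5,7}->{3}; W {4,5,6,7}->{6,7}
So after constraint 3: D(W) = {6,7}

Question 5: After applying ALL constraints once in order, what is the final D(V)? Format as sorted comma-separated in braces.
Constraint 1 (W != V) on D(W)={4,5,6,7} D(V)={3,4,5,6,7}: no change
Constraint 2 (U != Z) on D(U)={3,5,7} D(Z)={3,5,7}: no change
Constraint 3 (V + Z = W) on D(V)={3,4,5,6,7} D(Z)={3,5,7} D(W)={4,5,6,7}: V {3,4,5,6,7}->{3,4}; Z {3,5,7}->{3}; W {4,5,6,7}->{6,7}
Constraint 4 (Z < V) on D(Z)={3} D(V)={3,4}: V {3,4}->{4}
So after all 4 constraints: D(V) = {4}

Answer: {4}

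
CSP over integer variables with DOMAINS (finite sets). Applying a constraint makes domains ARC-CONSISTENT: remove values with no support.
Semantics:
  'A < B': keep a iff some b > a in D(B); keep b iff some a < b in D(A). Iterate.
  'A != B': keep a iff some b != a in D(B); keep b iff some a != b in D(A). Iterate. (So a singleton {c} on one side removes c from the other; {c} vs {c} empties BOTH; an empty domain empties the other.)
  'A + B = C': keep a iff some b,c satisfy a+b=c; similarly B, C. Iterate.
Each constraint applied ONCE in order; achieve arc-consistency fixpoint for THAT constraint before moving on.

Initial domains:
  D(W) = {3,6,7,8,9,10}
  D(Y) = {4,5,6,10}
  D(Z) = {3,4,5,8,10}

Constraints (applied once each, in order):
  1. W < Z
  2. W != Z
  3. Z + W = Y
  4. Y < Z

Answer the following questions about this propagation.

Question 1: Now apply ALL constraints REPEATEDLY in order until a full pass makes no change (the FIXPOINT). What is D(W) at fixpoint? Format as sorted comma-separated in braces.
Answer: {}

Derivation:
pass 0 (initial): D(W)={3,6,7,8,9,10}
pass 1: W {3,6,7,8,9,10}->{6}; Y {4,5,6,10}->{}; Z {3,4,5,8,10}->{}
pass 2: W {6}->{}
pass 3: no change
Fixpoint after 3 passes: D(W) = {}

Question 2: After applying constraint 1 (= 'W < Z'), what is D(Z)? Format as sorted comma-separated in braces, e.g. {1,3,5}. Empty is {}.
Constraint 1 (W < Z) on D(W)={3,6,7,8,9,10} D(Z)={3,4,5,8,10}: W {3,6,7,8,9,10}->{3,6,7,8,9}; Z {3,4,5,8,10}->{4,5,8,10}
So after constraint 1: D(Z) = {4,5,8,10}

Answer: {4,5,8,10}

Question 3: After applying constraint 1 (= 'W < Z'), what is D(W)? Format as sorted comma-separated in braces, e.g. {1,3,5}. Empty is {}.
Constraint 1 (W < Z) on D(W)={3,6,7,8,9,10} D(Z)={3,4,5,8,10}: W {3,6,7,8,9,10}->{3,6,7,8,9}; Z {3,4,5,8,10}->{4,5,8,10}
So after constraint 1: D(W) = {3,6,7,8,9}

Answer: {3,6,7,8,9}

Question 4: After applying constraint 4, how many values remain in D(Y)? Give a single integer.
Constraint 1 (W < Z) on D(W)={3,6,7,8,9,10} D(Z)={3,4,5,8,10}: W {3,6,7,8,9,10}->{3,6,7,8,9}; Z {3,4,5,8,10}->{4,5,8,10}
Constraint 2 (W != Z) on D(W)={3,6,7,8,9} D(Z)={4,5,8,10}: no change
Constraint 3 (Z + W = Y) on D(Z)={4,5,8,10} D(W)={3,6,7,8,9} D(Y)={4,5,6,10}: Z {4,5,8,10}->{4}; W {3,6,7,8,9}->{6}; Y {4,5,6,10}->{10}
Constraint 4 (Y < Z) on D(Y)={10} D(Z)={4}: Y {10}->{}; Z {4}->{}
So after constraint 4: D(Y)={}, size = 0

Answer: 0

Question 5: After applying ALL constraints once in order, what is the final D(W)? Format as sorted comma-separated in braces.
Answer: {6}

Derivation:
Constraint 1 (W < Z) on D(W)={3,6,7,8,9,10} D(Z)={3,4,5,8,10}: W {3,6,7,8,9,10}->{3,6,7,8,9}; Z {3,4,5,8,10}->{4,5,8,10}
Constraint 2 (W != Z) on D(W)={3,6,7,8,9} D(Z)={4,5,8,10}: no change
Constraint 3 (Z + W = Y) on D(Z)={4,5,8,10} D(W)={3,6,7,8,9} D(Y)={4,5,6,10}: Z {4,5,8,10}->{4}; W {3,6,7,8,9}->{6}; Y {4,5,6,10}->{10}
Constraint 4 (Y < Z) on D(Y)={10} D(Z)={4}: Y {10}->{}; Z {4}->{}
So after all 4 constraints: D(W) = {6}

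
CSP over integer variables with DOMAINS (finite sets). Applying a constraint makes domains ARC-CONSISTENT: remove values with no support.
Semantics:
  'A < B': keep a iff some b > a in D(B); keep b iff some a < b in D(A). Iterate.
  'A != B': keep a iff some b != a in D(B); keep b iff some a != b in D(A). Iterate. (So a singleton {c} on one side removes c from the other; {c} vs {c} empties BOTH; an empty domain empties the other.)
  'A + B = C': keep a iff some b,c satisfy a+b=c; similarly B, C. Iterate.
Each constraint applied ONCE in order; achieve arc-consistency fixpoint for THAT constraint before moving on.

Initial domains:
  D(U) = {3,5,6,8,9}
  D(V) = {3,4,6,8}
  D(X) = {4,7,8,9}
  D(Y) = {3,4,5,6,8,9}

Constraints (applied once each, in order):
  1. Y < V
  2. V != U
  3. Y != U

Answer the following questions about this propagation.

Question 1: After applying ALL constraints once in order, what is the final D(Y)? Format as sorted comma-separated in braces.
Answer: {3,4,5,6}

Derivation:
Constraint 1 (Y < V) on D(Y)={3,4,5,6,8,9} D(V)={3,4,6,8}: Y {3,4,5,6,8,9}->{3,4,5,6}; V {3,4,6,8}->{4,6,8}
Constraint 2 (V != U) on D(V)={4,6,8} D(U)={3,5,6,8,9}: no change
Constraint 3 (Y != U) on D(Y)={3,4,5,6} D(U)={3,5,6,8,9}: no change
So after all 3 constraints: D(Y) = {3,4,5,6}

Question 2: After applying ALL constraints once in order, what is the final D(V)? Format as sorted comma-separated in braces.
Constraint 1 (Y < V) on D(Y)={3,4,5,6,8,9} D(V)={3,4,6,8}: Y {3,4,5,6,8,9}->{3,4,5,6}; V {3,4,6,8}->{4,6,8}
Constraint 2 (V != U) on D(V)={4,6,8} D(U)={3,5,6,8,9}: no change
Constraint 3 (Y != U) on D(Y)={3,4,5,6} D(U)={3,5,6,8,9}: no change
So after all 3 constraints: D(V) = {4,6,8}

Answer: {4,6,8}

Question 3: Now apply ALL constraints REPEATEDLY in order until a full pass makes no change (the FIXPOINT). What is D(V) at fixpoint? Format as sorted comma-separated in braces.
pass 0 (initial): D(V)={3,4,6,8}
pass 1: V {3,4,6,8}->{4,6,8}; Y {3,4,5,6,8,9}->{3,4,5,6}
pass 2: no change
Fixpoint after 2 passes: D(V) = {4,6,8}

Answer: {4,6,8}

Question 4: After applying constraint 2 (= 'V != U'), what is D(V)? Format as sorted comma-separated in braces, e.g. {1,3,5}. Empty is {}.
Constraint 1 (Y < V) on D(Y)={3,4,5,6,8,9} D(V)={3,4,6,8}: Y {3,4,5,6,8,9}->{3,4,5,6}; V {3,4,6,8}->{4,6,8}
Constraint 2 (V != U) on D(V)={4,6,8} D(U)={3,5,6,8,9}: no change
So after constraint 2: D(V) = {4,6,8}

Answer: {4,6,8}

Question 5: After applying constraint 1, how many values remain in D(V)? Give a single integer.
Answer: 3

Derivation:
Constraint 1 (Y < V) on D(Y)={3,4,5,6,8,9} D(V)={3,4,6,8}: Y {3,4,5,6,8,9}->{3,4,5,6}; V {3,4,6,8}->{4,6,8}
So after constraint 1: D(V)={4,6,8}, size = 3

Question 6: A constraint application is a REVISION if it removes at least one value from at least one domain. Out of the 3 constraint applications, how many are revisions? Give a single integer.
Constraint 1 (Y < V) on D(Y)={3,4,5,6,8,9} D(V)={3,4,6,8}: Y {3,4,5,6,8,9}->{3,4,5,6}; V {3,4,6,8}->{4,6,8} => REVISION
Constraint 2 (V != U) on D(V)={4,6,8} D(U)={3,5,6,8,9}: no change => not a revision
Constraint 3 (Y != U) on D(Y)={3,4,5,6} D(U)={3,5,6,8,9}: no change => not a revision
Total revisions = 1

Answer: 1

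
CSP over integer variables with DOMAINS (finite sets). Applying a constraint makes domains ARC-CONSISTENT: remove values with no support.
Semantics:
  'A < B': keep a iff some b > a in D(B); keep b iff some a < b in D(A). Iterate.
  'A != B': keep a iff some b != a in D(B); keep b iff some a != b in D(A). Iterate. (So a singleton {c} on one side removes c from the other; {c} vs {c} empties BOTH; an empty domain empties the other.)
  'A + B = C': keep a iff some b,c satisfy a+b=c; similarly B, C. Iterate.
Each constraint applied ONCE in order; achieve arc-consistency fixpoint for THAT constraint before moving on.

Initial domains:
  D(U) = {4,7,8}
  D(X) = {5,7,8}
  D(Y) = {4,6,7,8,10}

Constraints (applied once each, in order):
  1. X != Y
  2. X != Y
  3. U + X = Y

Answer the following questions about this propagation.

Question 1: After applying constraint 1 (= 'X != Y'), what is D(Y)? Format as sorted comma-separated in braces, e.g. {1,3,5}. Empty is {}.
Constraint 1 (X != Y) on D(X)={5,7,8} D(Y)={4,6,7,8,10}: no change
So after constraint 1: D(Y) = {4,6,7,8,10}

Answer: {4,6,7,8,10}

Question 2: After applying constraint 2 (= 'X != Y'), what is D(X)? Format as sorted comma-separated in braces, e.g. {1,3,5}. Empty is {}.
Answer: {5,7,8}

Derivation:
Constraint 1 (X != Y) on D(X)={5,7,8} D(Y)={4,6,7,8,10}: no change
Constraint 2 (X != Y) on D(X)={5,7,8} D(Y)={4,6,7,8,10}: no change
So after constraint 2: D(X) = {5,7,8}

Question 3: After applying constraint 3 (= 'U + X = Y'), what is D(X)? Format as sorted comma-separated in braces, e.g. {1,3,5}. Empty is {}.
Constraint 1 (X != Y) on D(X)={5,7,8} D(Y)={4,6,7,8,10}: no change
Constraint 2 (X != Y) on D(X)={5,7,8} D(Y)={4,6,7,8,10}: no change
Constraint 3 (U + X = Y) on D(U)={4,7,8} D(X)={5,7,8} D(Y)={4,6,7,8,10}: U {4,7,8}->{}; X {5,7,8}->{}; Y {4,6,7,8,10}->{}
So after constraint 3: D(X) = {}

Answer: {}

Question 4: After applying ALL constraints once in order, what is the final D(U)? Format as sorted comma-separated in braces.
Answer: {}

Derivation:
Constraint 1 (X != Y) on D(X)={5,7,8} D(Y)={4,6,7,8,10}: no change
Constraint 2 (X != Y) on D(X)={5,7,8} D(Y)={4,6,7,8,10}: no change
Constraint 3 (U + X = Y) on D(U)={4,7,8} D(X)={5,7,8} D(Y)={4,6,7,8,10}: U {4,7,8}->{}; X {5,7,8}->{}; Y {4,6,7,8,10}->{}
So after all 3 constraints: D(U) = {}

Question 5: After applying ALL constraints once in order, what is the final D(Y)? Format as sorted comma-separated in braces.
Constraint 1 (X != Y) on D(X)={5,7,8} D(Y)={4,6,7,8,10}: no change
Constraint 2 (X != Y) on D(X)={5,7,8} D(Y)={4,6,7,8,10}: no change
Constraint 3 (U + X = Y) on D(U)={4,7,8} D(X)={5,7,8} D(Y)={4,6,7,8,10}: U {4,7,8}->{}; X {5,7,8}->{}; Y {4,6,7,8,10}->{}
So after all 3 constraints: D(Y) = {}

Answer: {}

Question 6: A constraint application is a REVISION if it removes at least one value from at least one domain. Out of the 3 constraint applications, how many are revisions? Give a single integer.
Constraint 1 (X != Y) on D(X)={5,7,8} D(Y)={4,6,7,8,10}: no change => not a revision
Constraint 2 (X != Y) on D(X)={5,7,8} D(Y)={4,6,7,8,10}: no change => not a revision
Constraint 3 (U + X = Y) on D(U)={4,7,8} D(X)={5,7,8} D(Y)={4,6,7,8,10}: U {4,7,8}->{}; X {5,7,8}->{}; Y {4,6,7,8,10}->{} => REVISION
Total revisions = 1

Answer: 1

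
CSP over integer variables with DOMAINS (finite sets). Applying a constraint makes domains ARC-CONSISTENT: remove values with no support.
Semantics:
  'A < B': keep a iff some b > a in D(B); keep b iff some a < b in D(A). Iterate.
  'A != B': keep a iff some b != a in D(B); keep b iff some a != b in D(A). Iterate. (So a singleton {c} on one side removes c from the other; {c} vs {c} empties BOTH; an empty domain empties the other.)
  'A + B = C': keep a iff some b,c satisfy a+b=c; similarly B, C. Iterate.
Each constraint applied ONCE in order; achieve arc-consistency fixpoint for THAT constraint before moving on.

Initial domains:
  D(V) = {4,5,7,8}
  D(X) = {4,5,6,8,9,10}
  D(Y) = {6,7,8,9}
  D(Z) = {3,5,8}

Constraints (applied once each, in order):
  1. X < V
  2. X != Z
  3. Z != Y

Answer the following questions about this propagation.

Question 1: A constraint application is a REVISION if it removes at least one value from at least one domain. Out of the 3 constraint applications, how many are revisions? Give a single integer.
Constraint 1 (X < V) on D(X)={4,5,6,8,9,10} D(V)={4,5,7,8}: X {4,5,6,8,9,10}->{4,5,6}; V {4,5,7,8}->{5,7,8} => REVISION
Constraint 2 (X != Z) on D(X)={4,5,6} D(Z)={3,5,8}: no change => not a revision
Constraint 3 (Z != Y) on D(Z)={3,5,8} D(Y)={6,7,8,9}: no change => not a revision
Total revisions = 1

Answer: 1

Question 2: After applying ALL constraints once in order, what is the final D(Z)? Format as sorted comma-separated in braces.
Answer: {3,5,8}

Derivation:
Constraint 1 (X < V) on D(X)={4,5,6,8,9,10} D(V)={4,5,7,8}: X {4,5,6,8,9,10}->{4,5,6}; V {4,5,7,8}->{5,7,8}
Constraint 2 (X != Z) on D(X)={4,5,6} D(Z)={3,5,8}: no change
Constraint 3 (Z != Y) on D(Z)={3,5,8} D(Y)={6,7,8,9}: no change
So after all 3 constraints: D(Z) = {3,5,8}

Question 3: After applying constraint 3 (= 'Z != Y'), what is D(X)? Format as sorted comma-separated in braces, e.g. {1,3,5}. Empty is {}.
Constraint 1 (X < V) on D(X)={4,5,6,8,9,10} D(V)={4,5,7,8}: X {4,5,6,8,9,10}->{4,5,6}; V {4,5,7,8}->{5,7,8}
Constraint 2 (X != Z) on D(X)={4,5,6} D(Z)={3,5,8}: no change
Constraint 3 (Z != Y) on D(Z)={3,5,8} D(Y)={6,7,8,9}: no change
So after constraint 3: D(X) = {4,5,6}

Answer: {4,5,6}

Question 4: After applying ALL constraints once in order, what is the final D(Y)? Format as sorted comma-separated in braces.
Answer: {6,7,8,9}

Derivation:
Constraint 1 (X < V) on D(X)={4,5,6,8,9,10} D(V)={4,5,7,8}: X {4,5,6,8,9,10}->{4,5,6}; V {4,5,7,8}->{5,7,8}
Constraint 2 (X != Z) on D(X)={4,5,6} D(Z)={3,5,8}: no change
Constraint 3 (Z != Y) on D(Z)={3,5,8} D(Y)={6,7,8,9}: no change
So after all 3 constraints: D(Y) = {6,7,8,9}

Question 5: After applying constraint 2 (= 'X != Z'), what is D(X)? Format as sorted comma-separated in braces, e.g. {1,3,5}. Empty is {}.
Answer: {4,5,6}

Derivation:
Constraint 1 (X < V) on D(X)={4,5,6,8,9,10} D(V)={4,5,7,8}: X {4,5,6,8,9,10}->{4,5,6}; V {4,5,7,8}->{5,7,8}
Constraint 2 (X != Z) on D(X)={4,5,6} D(Z)={3,5,8}: no change
So after constraint 2: D(X) = {4,5,6}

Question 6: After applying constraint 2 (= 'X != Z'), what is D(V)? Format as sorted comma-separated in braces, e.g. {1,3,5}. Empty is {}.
Constraint 1 (X < V) on D(X)={4,5,6,8,9,10} D(V)={4,5,7,8}: X {4,5,6,8,9,10}->{4,5,6}; V {4,5,7,8}->{5,7,8}
Constraint 2 (X != Z) on D(X)={4,5,6} D(Z)={3,5,8}: no change
So after constraint 2: D(V) = {5,7,8}

Answer: {5,7,8}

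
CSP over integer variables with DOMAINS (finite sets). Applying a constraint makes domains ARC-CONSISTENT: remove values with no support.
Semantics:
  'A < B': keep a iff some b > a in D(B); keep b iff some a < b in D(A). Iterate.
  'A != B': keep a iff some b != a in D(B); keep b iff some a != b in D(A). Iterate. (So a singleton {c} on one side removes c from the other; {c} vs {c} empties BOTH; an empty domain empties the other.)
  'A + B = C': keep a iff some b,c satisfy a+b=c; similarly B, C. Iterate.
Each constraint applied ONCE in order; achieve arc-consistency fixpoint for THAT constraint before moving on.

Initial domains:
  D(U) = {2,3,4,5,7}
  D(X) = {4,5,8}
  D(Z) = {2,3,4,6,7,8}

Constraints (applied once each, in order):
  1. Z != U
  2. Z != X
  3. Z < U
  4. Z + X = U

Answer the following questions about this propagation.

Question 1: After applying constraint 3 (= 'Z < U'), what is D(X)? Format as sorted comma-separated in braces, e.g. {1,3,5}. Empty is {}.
Constraint 1 (Z != U) on D(Z)={2,3,4,6,7,8} D(U)={2,3,4,5,7}: no change
Constraint 2 (Z != X) on D(Z)={2,3,4,6,7,8} D(X)={4,5,8}: no change
Constraint 3 (Z < U) on D(Z)={2,3,4,6,7,8} D(U)={2,3,4,5,7}: Z {2,3,4,6,7,8}->{2,3,4,6}; U {2,3,4,5,7}->{3,4,5,7}
So after constraint 3: D(X) = {4,5,8}

Answer: {4,5,8}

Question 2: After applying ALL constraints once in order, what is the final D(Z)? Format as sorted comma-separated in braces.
Constraint 1 (Z != U) on D(Z)={2,3,4,6,7,8} D(U)={2,3,4,5,7}: no change
Constraint 2 (Z != X) on D(Z)={2,3,4,6,7,8} D(X)={4,5,8}: no change
Constraint 3 (Z < U) on D(Z)={2,3,4,6,7,8} D(U)={2,3,4,5,7}: Z {2,3,4,6,7,8}->{2,3,4,6}; U {2,3,4,5,7}->{3,4,5,7}
Constraint 4 (Z + X = U) on D(Z)={2,3,4,6} D(X)={4,5,8} D(U)={3,4,5,7}: Z {2,3,4,6}->{2,3}; X {4,5,8}->{4,5}; U {3,4,5,7}->{7}
So after all 4 constraints: D(Z) = {2,3}

Answer: {2,3}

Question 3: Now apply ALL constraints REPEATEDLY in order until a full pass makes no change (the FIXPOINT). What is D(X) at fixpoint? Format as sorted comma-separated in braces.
pass 0 (initial): D(X)={4,5,8}
pass 1: U {2,3,4,5,7}->{7}; X {4,5,8}->{4,5}; Z {2,3,4,6,7,8}->{2,3}
pass 2: no change
Fixpoint after 2 passes: D(X) = {4,5}

Answer: {4,5}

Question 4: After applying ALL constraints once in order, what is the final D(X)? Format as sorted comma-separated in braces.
Constraint 1 (Z != U) on D(Z)={2,3,4,6,7,8} D(U)={2,3,4,5,7}: no change
Constraint 2 (Z != X) on D(Z)={2,3,4,6,7,8} D(X)={4,5,8}: no change
Constraint 3 (Z < U) on D(Z)={2,3,4,6,7,8} D(U)={2,3,4,5,7}: Z {2,3,4,6,7,8}->{2,3,4,6}; U {2,3,4,5,7}->{3,4,5,7}
Constraint 4 (Z + X = U) on D(Z)={2,3,4,6} D(X)={4,5,8} D(U)={3,4,5,7}: Z {2,3,4,6}->{2,3}; X {4,5,8}->{4,5}; U {3,4,5,7}->{7}
So after all 4 constraints: D(X) = {4,5}

Answer: {4,5}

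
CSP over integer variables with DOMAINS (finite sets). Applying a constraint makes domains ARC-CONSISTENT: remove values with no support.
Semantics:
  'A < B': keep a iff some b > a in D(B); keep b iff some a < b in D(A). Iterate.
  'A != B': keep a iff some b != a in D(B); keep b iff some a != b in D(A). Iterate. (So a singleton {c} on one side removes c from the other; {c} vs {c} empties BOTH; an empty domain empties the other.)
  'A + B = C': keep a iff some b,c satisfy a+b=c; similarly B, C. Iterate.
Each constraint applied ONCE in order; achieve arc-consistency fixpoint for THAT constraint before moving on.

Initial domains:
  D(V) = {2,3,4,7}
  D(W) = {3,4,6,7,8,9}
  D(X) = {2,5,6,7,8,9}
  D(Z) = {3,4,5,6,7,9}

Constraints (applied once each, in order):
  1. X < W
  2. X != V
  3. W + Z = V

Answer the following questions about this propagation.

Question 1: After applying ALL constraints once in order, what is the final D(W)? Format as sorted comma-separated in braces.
Constraint 1 (X < W) on D(X)={2,5,6,7,8,9} D(W)={3,4,6,7,8,9}: X {2,5,6,7,8,9}->{2,5,6,7,8}
Constraint 2 (X != V) on D(X)={2,5,6,7,8} D(V)={2,3,4,7}: no change
Constraint 3 (W + Z = V) on D(W)={3,4,6,7,8,9} D(Z)={3,4,5,6,7,9} D(V)={2,3,4,7}: W {3,4,6,7,8,9}->{3,4}; Z {3,4,5,6,7,9}->{3,4}; V {2,3,4,7}->{7}
So after all 3 constraints: D(W) = {3,4}

Answer: {3,4}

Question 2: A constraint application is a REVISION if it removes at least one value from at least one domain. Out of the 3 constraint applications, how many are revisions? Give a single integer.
Answer: 2

Derivation:
Constraint 1 (X < W) on D(X)={2,5,6,7,8,9} D(W)={3,4,6,7,8,9}: X {2,5,6,7,8,9}->{2,5,6,7,8} => REVISION
Constraint 2 (X != V) on D(X)={2,5,6,7,8} D(V)={2,3,4,7}: no change => not a revision
Constraint 3 (W + Z = V) on D(W)={3,4,6,7,8,9} D(Z)={3,4,5,6,7,9} D(V)={2,3,4,7}: W {3,4,6,7,8,9}->{3,4}; Z {3,4,5,6,7,9}->{3,4}; V {2,3,4,7}->{7} => REVISION
Total revisions = 2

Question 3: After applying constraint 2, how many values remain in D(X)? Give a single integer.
Answer: 5

Derivation:
Constraint 1 (X < W) on D(X)={2,5,6,7,8,9} D(W)={3,4,6,7,8,9}: X {2,5,6,7,8,9}->{2,5,6,7,8}
Constraint 2 (X != V) on D(X)={2,5,6,7,8} D(V)={2,3,4,7}: no change
So after constraint 2: D(X)={2,5,6,7,8}, size = 5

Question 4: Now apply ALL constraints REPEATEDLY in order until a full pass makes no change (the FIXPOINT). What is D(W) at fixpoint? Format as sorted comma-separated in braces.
pass 0 (initial): D(W)={3,4,6,7,8,9}
pass 1: V {2,3,4,7}->{7}; W {3,4,6,7,8,9}->{3,4}; X {2,5,6,7,8,9}->{2,5,6,7,8}; Z {3,4,5,6,7,9}->{3,4}
pass 2: X {2,5,6,7,8}->{2}
pass 3: no change
Fixpoint after 3 passes: D(W) = {3,4}

Answer: {3,4}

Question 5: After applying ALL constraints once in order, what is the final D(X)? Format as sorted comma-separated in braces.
Constraint 1 (X < W) on D(X)={2,5,6,7,8,9} D(W)={3,4,6,7,8,9}: X {2,5,6,7,8,9}->{2,5,6,7,8}
Constraint 2 (X != V) on D(X)={2,5,6,7,8} D(V)={2,3,4,7}: no change
Constraint 3 (W + Z = V) on D(W)={3,4,6,7,8,9} D(Z)={3,4,5,6,7,9} D(V)={2,3,4,7}: W {3,4,6,7,8,9}->{3,4}; Z {3,4,5,6,7,9}->{3,4}; V {2,3,4,7}->{7}
So after all 3 constraints: D(X) = {2,5,6,7,8}

Answer: {2,5,6,7,8}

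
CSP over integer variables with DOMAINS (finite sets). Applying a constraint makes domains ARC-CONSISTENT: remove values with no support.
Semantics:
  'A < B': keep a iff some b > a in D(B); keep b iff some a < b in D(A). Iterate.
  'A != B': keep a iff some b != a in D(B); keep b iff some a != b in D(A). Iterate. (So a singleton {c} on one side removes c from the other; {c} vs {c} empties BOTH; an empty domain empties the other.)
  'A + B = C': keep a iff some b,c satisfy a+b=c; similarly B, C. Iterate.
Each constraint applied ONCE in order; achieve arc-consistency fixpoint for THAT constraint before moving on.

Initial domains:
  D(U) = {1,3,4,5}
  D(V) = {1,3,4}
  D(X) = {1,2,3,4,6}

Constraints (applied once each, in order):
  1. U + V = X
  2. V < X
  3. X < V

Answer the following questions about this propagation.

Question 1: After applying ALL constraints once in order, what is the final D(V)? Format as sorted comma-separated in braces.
Constraint 1 (U + V = X) on D(U)={1,3,4,5} D(V)={1,3,4} D(X)={1,2,3,4,6}: U {1,3,4,5}->{1,3,5}; V {1,3,4}->{1,3}; X {1,2,3,4,6}->{2,4,6}
Constraint 2 (V < X) on D(V)={1,3} D(X)={2,4,6}: no change
Constraint 3 (X < V) on D(X)={2,4,6} D(V)={1,3}: X {2,4,6}->{2}; V {1,3}->{3}
So after all 3 constraints: D(V) = {3}

Answer: {3}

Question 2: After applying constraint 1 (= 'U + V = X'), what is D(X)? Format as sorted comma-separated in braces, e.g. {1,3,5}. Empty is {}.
Constraint 1 (U + V = X) on D(U)={1,3,4,5} D(V)={1,3,4} D(X)={1,2,3,4,6}: U {1,3,4,5}->{1,3,5}; V {1,3,4}->{1,3}; X {1,2,3,4,6}->{2,4,6}
So after constraint 1: D(X) = {2,4,6}

Answer: {2,4,6}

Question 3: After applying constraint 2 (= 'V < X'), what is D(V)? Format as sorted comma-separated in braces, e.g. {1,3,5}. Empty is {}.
Answer: {1,3}

Derivation:
Constraint 1 (U + V = X) on D(U)={1,3,4,5} D(V)={1,3,4} D(X)={1,2,3,4,6}: U {1,3,4,5}->{1,3,5}; V {1,3,4}->{1,3}; X {1,2,3,4,6}->{2,4,6}
Constraint 2 (V < X) on D(V)={1,3} D(X)={2,4,6}: no change
So after constraint 2: D(V) = {1,3}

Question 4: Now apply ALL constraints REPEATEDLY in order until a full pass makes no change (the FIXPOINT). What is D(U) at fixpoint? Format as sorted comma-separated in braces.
Answer: {}

Derivation:
pass 0 (initial): D(U)={1,3,4,5}
pass 1: U {1,3,4,5}->{1,3,5}; V {1,3,4}->{3}; X {1,2,3,4,6}->{2}
pass 2: U {1,3,5}->{}; V {3}->{}; X {2}->{}
pass 3: no change
Fixpoint after 3 passes: D(U) = {}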